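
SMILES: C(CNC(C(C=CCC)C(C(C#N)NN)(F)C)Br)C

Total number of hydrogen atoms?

Hydrogens are implicit in SMILES; fill each atom to its normal valence:
  5 × C: 1 H each → 5
  3 × C: 3 H each → 9
  3 × C: 2 H each → 6
  2 × C: no H
  2 × N: 1 H each → 2
  1 × Br: no H
  1 × F: no H
  1 × N: 2 H
  1 × N: no H
  Total hydrogens = 24.

24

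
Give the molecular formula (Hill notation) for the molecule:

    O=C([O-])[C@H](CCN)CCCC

Heavy atoms from the SMILES: 8 C, 1 N, 2 O.
Implicit hydrogens by atom environment:
  5 × C: 2 H each → 10
  1 × C: 3 H
  1 × C: 1 H
  1 × C: no H
  1 × N: 2 H
  1 × O: no H
  1 × O (charge -1): no H
  Total hydrogens = 16.
Net charge -1.
Molecular formula: C8H16NO2-

C8H16NO2-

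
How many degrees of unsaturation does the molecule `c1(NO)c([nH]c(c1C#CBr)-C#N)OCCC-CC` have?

7

Molecular formula from the SMILES: C12H14BrN3O2.
DoU = (2C + 2 + N − H − X)/2 = (2·12 + 2 + 3 − 14 − 1)/2 = 14/2 = 7.
(Structurally: 1 ring(s) + 6 π bond(s) = 7.)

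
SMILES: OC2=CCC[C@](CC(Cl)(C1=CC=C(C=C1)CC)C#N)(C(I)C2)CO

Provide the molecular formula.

C19H23ClINO2

Heavy atoms from the SMILES: 19 C, 1 Cl, 1 I, 1 N, 2 O.
Implicit hydrogens by atom environment:
  6 × C: 2 H each → 12
  4 × C (aromatic): 1 H each → 4
  4 × C: no H
  2 × C: 1 H each → 2
  2 × C (aromatic): no H
  2 × O: 1 H each → 2
  1 × C: 3 H
  1 × Cl: no H
  1 × I: no H
  1 × N: no H
  Total hydrogens = 23.
Molecular formula: C19H23ClINO2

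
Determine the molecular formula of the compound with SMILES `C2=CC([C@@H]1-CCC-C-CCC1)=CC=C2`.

Heavy atoms from the SMILES: 14 C.
Implicit hydrogens by atom environment:
  7 × C: 2 H each → 14
  5 × C (aromatic): 1 H each → 5
  1 × C: 1 H
  1 × C (aromatic): no H
  Total hydrogens = 20.
Molecular formula: C14H20

C14H20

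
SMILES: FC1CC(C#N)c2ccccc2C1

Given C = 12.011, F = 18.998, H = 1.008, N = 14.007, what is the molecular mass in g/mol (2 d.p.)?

175.21

Molecular formula: C11H10FN.
M = 11×12.011 + 1×18.998 + 10×1.008 + 1×14.007 = 175.21 g/mol.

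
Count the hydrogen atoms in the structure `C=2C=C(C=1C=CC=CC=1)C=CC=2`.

10

Hydrogens are implicit in SMILES; fill each atom to its normal valence:
  10 × C (aromatic): 1 H each → 10
  2 × C (aromatic): no H
  Total hydrogens = 10.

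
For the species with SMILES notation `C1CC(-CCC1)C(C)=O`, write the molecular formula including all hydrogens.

C8H14O

Heavy atoms from the SMILES: 8 C, 1 O.
Implicit hydrogens by atom environment:
  5 × C: 2 H each → 10
  1 × C: 3 H
  1 × C: 1 H
  1 × C: no H
  1 × O: no H
  Total hydrogens = 14.
Molecular formula: C8H14O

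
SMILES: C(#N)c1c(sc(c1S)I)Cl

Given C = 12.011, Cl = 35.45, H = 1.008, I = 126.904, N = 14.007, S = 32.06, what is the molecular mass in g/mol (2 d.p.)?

Molecular formula: C5HClINS2.
M = 5×12.011 + 1×35.45 + 1×1.008 + 1×126.904 + 1×14.007 + 2×32.06 = 301.54 g/mol.

301.54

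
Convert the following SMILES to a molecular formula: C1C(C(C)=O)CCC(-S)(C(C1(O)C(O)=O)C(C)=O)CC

Heavy atoms from the SMILES: 14 C, 5 O, 1 S.
Implicit hydrogens by atom environment:
  5 × C: no H
  4 × C: 2 H each → 8
  3 × C: 3 H each → 9
  3 × O: no H
  2 × C: 1 H each → 2
  2 × O: 1 H each → 2
  1 × S: 1 H
  Total hydrogens = 22.
Molecular formula: C14H22O5S

C14H22O5S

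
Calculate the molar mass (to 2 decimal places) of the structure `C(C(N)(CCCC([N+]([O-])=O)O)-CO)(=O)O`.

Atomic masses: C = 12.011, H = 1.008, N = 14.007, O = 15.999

222.20

Molecular formula: C7H14N2O6.
M = 7×12.011 + 14×1.008 + 2×14.007 + 6×15.999 = 222.20 g/mol.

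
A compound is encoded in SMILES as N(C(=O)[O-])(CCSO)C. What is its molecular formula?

Heavy atoms from the SMILES: 4 C, 1 N, 3 O, 1 S.
Implicit hydrogens by atom environment:
  2 × C: 2 H each → 4
  1 × C: 3 H
  1 × C: no H
  1 × N: no H
  1 × O: 1 H
  1 × O: no H
  1 × O (charge -1): no H
  1 × S: no H
  Total hydrogens = 8.
Net charge -1.
Molecular formula: C4H8NO3S-

C4H8NO3S-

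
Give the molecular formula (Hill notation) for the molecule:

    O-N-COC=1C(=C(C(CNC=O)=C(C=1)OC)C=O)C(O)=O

Heavy atoms from the SMILES: 12 C, 2 N, 7 O.
Implicit hydrogens by atom environment:
  5 × C (aromatic): no H
  5 × O: no H
  2 × C: 2 H each → 4
  2 × C: 1 H each → 2
  2 × N: 1 H each → 2
  2 × O: 1 H each → 2
  1 × C: 3 H
  1 × C (aromatic): 1 H
  1 × C: no H
  Total hydrogens = 14.
Molecular formula: C12H14N2O7

C12H14N2O7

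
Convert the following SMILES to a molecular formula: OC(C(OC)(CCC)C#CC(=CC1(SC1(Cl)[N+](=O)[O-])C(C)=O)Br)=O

Heavy atoms from the SMILES: 1 Br, 14 C, 1 Cl, 1 N, 6 O, 1 S.
Implicit hydrogens by atom environment:
  8 × C: no H
  4 × O: no H
  3 × C: 3 H each → 9
  2 × C: 2 H each → 4
  1 × Br: no H
  1 × C: 1 H
  1 × Cl: no H
  1 × N (charge +1): no H
  1 × O: 1 H
  1 × O (charge -1): no H
  1 × S: no H
  Total hydrogens = 15.
Molecular formula: C14H15BrClNO6S

C14H15BrClNO6S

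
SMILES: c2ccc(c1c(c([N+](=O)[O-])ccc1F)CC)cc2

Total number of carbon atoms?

The symbol for carbon appears 14 times in the SMILES. Lowercase c denotes aromatic carbon and counts toward C.

14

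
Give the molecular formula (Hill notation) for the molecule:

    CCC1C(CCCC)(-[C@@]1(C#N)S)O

Heavy atoms from the SMILES: 10 C, 1 N, 1 O, 1 S.
Implicit hydrogens by atom environment:
  4 × C: 2 H each → 8
  3 × C: no H
  2 × C: 3 H each → 6
  1 × C: 1 H
  1 × N: no H
  1 × O: 1 H
  1 × S: 1 H
  Total hydrogens = 17.
Molecular formula: C10H17NOS

C10H17NOS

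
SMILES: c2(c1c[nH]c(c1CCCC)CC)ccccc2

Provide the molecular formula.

Heavy atoms from the SMILES: 16 C, 1 N.
Implicit hydrogens by atom environment:
  6 × C (aromatic): 1 H each → 6
  4 × C: 2 H each → 8
  4 × C (aromatic): no H
  2 × C: 3 H each → 6
  1 × N (aromatic): 1 H
  Total hydrogens = 21.
Molecular formula: C16H21N

C16H21N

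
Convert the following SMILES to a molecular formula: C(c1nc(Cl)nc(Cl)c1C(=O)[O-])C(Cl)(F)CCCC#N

Heavy atoms from the SMILES: 11 C, 3 Cl, 1 F, 3 N, 2 O.
Implicit hydrogens by atom environment:
  4 × C: 2 H each → 8
  4 × C (aromatic): no H
  3 × C: no H
  3 × Cl: no H
  2 × N (aromatic): no H
  1 × F: no H
  1 × N: no H
  1 × O: no H
  1 × O (charge -1): no H
  Total hydrogens = 8.
Net charge -1.
Molecular formula: C11H8Cl3FN3O2-

C11H8Cl3FN3O2-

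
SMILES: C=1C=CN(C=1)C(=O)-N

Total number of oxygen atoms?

1

The symbol for oxygen appears 1 time in the SMILES.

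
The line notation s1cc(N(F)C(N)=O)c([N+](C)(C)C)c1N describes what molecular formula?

Heavy atoms from the SMILES: 8 C, 1 F, 4 N, 1 O, 1 S.
Implicit hydrogens by atom environment:
  3 × C: 3 H each → 9
  3 × C (aromatic): no H
  2 × N: 2 H each → 4
  1 × C (aromatic): 1 H
  1 × C: no H
  1 × F: no H
  1 × N: no H
  1 × N (charge +1): no H
  1 × O: no H
  1 × S (aromatic): no H
  Total hydrogens = 14.
Net charge +1.
Molecular formula: C8H14FN4OS+

C8H14FN4OS+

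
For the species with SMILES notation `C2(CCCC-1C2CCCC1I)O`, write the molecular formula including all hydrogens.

Heavy atoms from the SMILES: 10 C, 1 I, 1 O.
Implicit hydrogens by atom environment:
  6 × C: 2 H each → 12
  4 × C: 1 H each → 4
  1 × I: no H
  1 × O: 1 H
  Total hydrogens = 17.
Molecular formula: C10H17IO

C10H17IO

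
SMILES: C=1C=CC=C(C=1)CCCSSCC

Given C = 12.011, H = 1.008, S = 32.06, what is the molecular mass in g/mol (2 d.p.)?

212.37

Molecular formula: C11H16S2.
M = 11×12.011 + 16×1.008 + 2×32.06 = 212.37 g/mol.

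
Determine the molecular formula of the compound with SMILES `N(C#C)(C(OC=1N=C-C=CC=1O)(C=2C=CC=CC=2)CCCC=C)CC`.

Heavy atoms from the SMILES: 21 C, 2 N, 2 O.
Implicit hydrogens by atom environment:
  8 × C (aromatic): 1 H each → 8
  5 × C: 2 H each → 10
  3 × C (aromatic): no H
  2 × C: 1 H each → 2
  2 × C: no H
  1 × C: 3 H
  1 × N (aromatic): no H
  1 × N: no H
  1 × O: 1 H
  1 × O: no H
  Total hydrogens = 24.
Molecular formula: C21H24N2O2

C21H24N2O2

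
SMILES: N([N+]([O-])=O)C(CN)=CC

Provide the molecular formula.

C4H9N3O2

Heavy atoms from the SMILES: 4 C, 3 N, 2 O.
Implicit hydrogens by atom environment:
  1 × C: 3 H
  1 × C: 2 H
  1 × C: 1 H
  1 × C: no H
  1 × N: 2 H
  1 × N: 1 H
  1 × N (charge +1): no H
  1 × O: no H
  1 × O (charge -1): no H
  Total hydrogens = 9.
Molecular formula: C4H9N3O2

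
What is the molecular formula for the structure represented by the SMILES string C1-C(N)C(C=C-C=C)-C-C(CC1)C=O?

C12H19NO

Heavy atoms from the SMILES: 12 C, 1 N, 1 O.
Implicit hydrogens by atom environment:
  7 × C: 1 H each → 7
  5 × C: 2 H each → 10
  1 × N: 2 H
  1 × O: no H
  Total hydrogens = 19.
Molecular formula: C12H19NO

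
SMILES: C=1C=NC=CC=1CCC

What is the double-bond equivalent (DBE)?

Molecular formula from the SMILES: C8H11N.
DoU = (2C + 2 + N − H − X)/2 = (2·8 + 2 + 1 − 11 − 0)/2 = 8/2 = 4.
(Structurally: 1 ring(s) + 3 π bond(s) = 4.)

4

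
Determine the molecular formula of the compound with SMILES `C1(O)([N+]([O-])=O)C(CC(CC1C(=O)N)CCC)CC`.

C12H22N2O4

Heavy atoms from the SMILES: 12 C, 2 N, 4 O.
Implicit hydrogens by atom environment:
  5 × C: 2 H each → 10
  3 × C: 1 H each → 3
  2 × C: 3 H each → 6
  2 × C: no H
  2 × O: no H
  1 × N: 2 H
  1 × N (charge +1): no H
  1 × O: 1 H
  1 × O (charge -1): no H
  Total hydrogens = 22.
Molecular formula: C12H22N2O4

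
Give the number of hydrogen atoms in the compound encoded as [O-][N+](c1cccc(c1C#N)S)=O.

4

Hydrogens are implicit in SMILES; fill each atom to its normal valence:
  3 × C (aromatic): 1 H each → 3
  3 × C (aromatic): no H
  1 × C: no H
  1 × N (charge +1): no H
  1 × N: no H
  1 × O: no H
  1 × O (charge -1): no H
  1 × S: 1 H
  Total hydrogens = 4.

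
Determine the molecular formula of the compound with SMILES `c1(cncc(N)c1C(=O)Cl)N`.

C6H6ClN3O

Heavy atoms from the SMILES: 6 C, 1 Cl, 3 N, 1 O.
Implicit hydrogens by atom environment:
  3 × C (aromatic): no H
  2 × C (aromatic): 1 H each → 2
  2 × N: 2 H each → 4
  1 × C: no H
  1 × Cl: no H
  1 × N (aromatic): no H
  1 × O: no H
  Total hydrogens = 6.
Molecular formula: C6H6ClN3O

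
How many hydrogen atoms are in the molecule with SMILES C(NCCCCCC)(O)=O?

15

Hydrogens are implicit in SMILES; fill each atom to its normal valence:
  5 × C: 2 H each → 10
  1 × C: 3 H
  1 × C: no H
  1 × N: 1 H
  1 × O: 1 H
  1 × O: no H
  Total hydrogens = 15.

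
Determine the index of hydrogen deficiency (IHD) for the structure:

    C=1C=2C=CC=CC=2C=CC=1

Molecular formula from the SMILES: C10H8.
DoU = (2C + 2 + N − H − X)/2 = (2·10 + 2 + 0 − 8 − 0)/2 = 14/2 = 7.
(Structurally: 2 ring(s) + 5 π bond(s) = 7.)

7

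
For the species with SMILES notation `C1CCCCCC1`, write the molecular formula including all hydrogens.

Heavy atoms from the SMILES: 7 C.
Implicit hydrogens by atom environment:
  7 × C: 2 H each → 14
  Total hydrogens = 14.
Molecular formula: C7H14

C7H14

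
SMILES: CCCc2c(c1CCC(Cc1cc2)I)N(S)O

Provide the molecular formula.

Heavy atoms from the SMILES: 13 C, 1 I, 1 N, 1 O, 1 S.
Implicit hydrogens by atom environment:
  5 × C: 2 H each → 10
  4 × C (aromatic): no H
  2 × C (aromatic): 1 H each → 2
  1 × C: 3 H
  1 × C: 1 H
  1 × I: no H
  1 × N: no H
  1 × O: 1 H
  1 × S: 1 H
  Total hydrogens = 18.
Molecular formula: C13H18INOS

C13H18INOS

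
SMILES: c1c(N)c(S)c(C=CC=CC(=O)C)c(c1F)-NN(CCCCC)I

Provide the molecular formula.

C17H23FIN3OS

Heavy atoms from the SMILES: 17 C, 1 F, 1 I, 3 N, 1 O, 1 S.
Implicit hydrogens by atom environment:
  5 × C (aromatic): no H
  4 × C: 2 H each → 8
  4 × C: 1 H each → 4
  2 × C: 3 H each → 6
  1 × C (aromatic): 1 H
  1 × C: no H
  1 × F: no H
  1 × I: no H
  1 × N: 2 H
  1 × N: 1 H
  1 × N: no H
  1 × O: no H
  1 × S: 1 H
  Total hydrogens = 23.
Molecular formula: C17H23FIN3OS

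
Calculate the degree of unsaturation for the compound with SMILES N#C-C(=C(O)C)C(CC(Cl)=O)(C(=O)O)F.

Molecular formula from the SMILES: C8H7ClFNO4.
DoU = (2C + 2 + N − H − X)/2 = (2·8 + 2 + 1 − 7 − 2)/2 = 10/2 = 5.
(Structurally: 0 ring(s) + 5 π bond(s) = 5.)

5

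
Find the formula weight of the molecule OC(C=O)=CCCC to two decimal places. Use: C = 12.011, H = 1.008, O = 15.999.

Molecular formula: C6H10O2.
M = 6×12.011 + 10×1.008 + 2×15.999 = 114.14 g/mol.

114.14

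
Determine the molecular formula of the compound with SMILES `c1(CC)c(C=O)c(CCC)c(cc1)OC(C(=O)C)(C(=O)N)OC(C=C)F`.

Heavy atoms from the SMILES: 19 C, 1 F, 1 N, 5 O.
Implicit hydrogens by atom environment:
  5 × O: no H
  4 × C: 2 H each → 8
  4 × C (aromatic): no H
  3 × C: 3 H each → 9
  3 × C: 1 H each → 3
  3 × C: no H
  2 × C (aromatic): 1 H each → 2
  1 × F: no H
  1 × N: 2 H
  Total hydrogens = 24.
Molecular formula: C19H24FNO5

C19H24FNO5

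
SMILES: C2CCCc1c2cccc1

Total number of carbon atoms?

10

The symbol for carbon appears 10 times in the SMILES. Lowercase c denotes aromatic carbon and counts toward C.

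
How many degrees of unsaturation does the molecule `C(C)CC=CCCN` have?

Molecular formula from the SMILES: C7H15N.
DoU = (2C + 2 + N − H − X)/2 = (2·7 + 2 + 1 − 15 − 0)/2 = 2/2 = 1.
(Structurally: 0 ring(s) + 1 π bond(s) = 1.)

1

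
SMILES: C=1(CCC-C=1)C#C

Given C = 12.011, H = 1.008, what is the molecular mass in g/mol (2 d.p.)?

Molecular formula: C7H8.
M = 7×12.011 + 8×1.008 = 92.14 g/mol.

92.14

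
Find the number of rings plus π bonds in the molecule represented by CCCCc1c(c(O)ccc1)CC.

4

Molecular formula from the SMILES: C12H18O.
DoU = (2C + 2 + N − H − X)/2 = (2·12 + 2 + 0 − 18 − 0)/2 = 8/2 = 4.
(Structurally: 1 ring(s) + 3 π bond(s) = 4.)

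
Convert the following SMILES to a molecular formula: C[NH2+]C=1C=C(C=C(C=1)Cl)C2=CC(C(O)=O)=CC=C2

C14H13ClNO2+

Heavy atoms from the SMILES: 14 C, 1 Cl, 1 N, 2 O.
Implicit hydrogens by atom environment:
  7 × C (aromatic): 1 H each → 7
  5 × C (aromatic): no H
  1 × C: 3 H
  1 × C: no H
  1 × Cl: no H
  1 × N (charge +1): 2 H
  1 × O: 1 H
  1 × O: no H
  Total hydrogens = 13.
Net charge +1.
Molecular formula: C14H13ClNO2+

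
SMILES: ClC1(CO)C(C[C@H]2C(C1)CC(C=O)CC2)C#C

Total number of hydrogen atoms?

19

Hydrogens are implicit in SMILES; fill each atom to its normal valence:
  6 × C: 2 H each → 12
  6 × C: 1 H each → 6
  2 × C: no H
  1 × Cl: no H
  1 × O: 1 H
  1 × O: no H
  Total hydrogens = 19.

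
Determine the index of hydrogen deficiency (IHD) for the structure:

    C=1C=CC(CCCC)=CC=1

Molecular formula from the SMILES: C10H14.
DoU = (2C + 2 + N − H − X)/2 = (2·10 + 2 + 0 − 14 − 0)/2 = 8/2 = 4.
(Structurally: 1 ring(s) + 3 π bond(s) = 4.)

4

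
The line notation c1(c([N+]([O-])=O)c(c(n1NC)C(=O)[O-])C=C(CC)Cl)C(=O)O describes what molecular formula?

C11H11ClN3O6-

Heavy atoms from the SMILES: 11 C, 1 Cl, 3 N, 6 O.
Implicit hydrogens by atom environment:
  4 × C (aromatic): no H
  3 × C: no H
  3 × O: no H
  2 × C: 3 H each → 6
  2 × O (charge -1): no H
  1 × C: 2 H
  1 × C: 1 H
  1 × Cl: no H
  1 × N: 1 H
  1 × N (aromatic): no H
  1 × N (charge +1): no H
  1 × O: 1 H
  Total hydrogens = 11.
Net charge -1.
Molecular formula: C11H11ClN3O6-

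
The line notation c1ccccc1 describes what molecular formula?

C6H6

Heavy atoms from the SMILES: 6 C.
Implicit hydrogens by atom environment:
  6 × C (aromatic): 1 H each → 6
  Total hydrogens = 6.
Molecular formula: C6H6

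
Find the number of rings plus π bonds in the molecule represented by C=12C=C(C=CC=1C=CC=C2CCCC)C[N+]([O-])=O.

Molecular formula from the SMILES: C15H17NO2.
DoU = (2C + 2 + N − H − X)/2 = (2·15 + 2 + 1 − 17 − 0)/2 = 16/2 = 8.
(Structurally: 2 ring(s) + 6 π bond(s) = 8.)

8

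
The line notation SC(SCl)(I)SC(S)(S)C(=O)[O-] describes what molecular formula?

C3H3ClIO2S5-

Heavy atoms from the SMILES: 3 C, 1 Cl, 1 I, 2 O, 5 S.
Implicit hydrogens by atom environment:
  3 × C: no H
  3 × S: 1 H each → 3
  2 × S: no H
  1 × Cl: no H
  1 × I: no H
  1 × O: no H
  1 × O (charge -1): no H
  Total hydrogens = 3.
Net charge -1.
Molecular formula: C3H3ClIO2S5-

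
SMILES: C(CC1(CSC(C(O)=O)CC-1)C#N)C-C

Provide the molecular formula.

C11H17NO2S

Heavy atoms from the SMILES: 11 C, 1 N, 2 O, 1 S.
Implicit hydrogens by atom environment:
  6 × C: 2 H each → 12
  3 × C: no H
  1 × C: 3 H
  1 × C: 1 H
  1 × N: no H
  1 × O: 1 H
  1 × O: no H
  1 × S: no H
  Total hydrogens = 17.
Molecular formula: C11H17NO2S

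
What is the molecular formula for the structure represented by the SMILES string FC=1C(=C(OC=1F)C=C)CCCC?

C10H12F2O

Heavy atoms from the SMILES: 10 C, 2 F, 1 O.
Implicit hydrogens by atom environment:
  4 × C: 2 H each → 8
  4 × C (aromatic): no H
  2 × F: no H
  1 × C: 3 H
  1 × C: 1 H
  1 × O (aromatic): no H
  Total hydrogens = 12.
Molecular formula: C10H12F2O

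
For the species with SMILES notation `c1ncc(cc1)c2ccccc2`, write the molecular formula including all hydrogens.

C11H9N

Heavy atoms from the SMILES: 11 C, 1 N.
Implicit hydrogens by atom environment:
  9 × C (aromatic): 1 H each → 9
  2 × C (aromatic): no H
  1 × N (aromatic): no H
  Total hydrogens = 9.
Molecular formula: C11H9N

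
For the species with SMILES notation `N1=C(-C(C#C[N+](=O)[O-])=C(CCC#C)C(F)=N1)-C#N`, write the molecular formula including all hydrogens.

Heavy atoms from the SMILES: 11 C, 1 F, 4 N, 2 O.
Implicit hydrogens by atom environment:
  4 × C (aromatic): no H
  4 × C: no H
  2 × C: 2 H each → 4
  2 × N (aromatic): no H
  1 × C: 1 H
  1 × F: no H
  1 × N: no H
  1 × N (charge +1): no H
  1 × O: no H
  1 × O (charge -1): no H
  Total hydrogens = 5.
Molecular formula: C11H5FN4O2

C11H5FN4O2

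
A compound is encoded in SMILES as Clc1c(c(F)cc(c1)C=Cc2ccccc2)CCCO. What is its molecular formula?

C17H16ClFO

Heavy atoms from the SMILES: 17 C, 1 Cl, 1 F, 1 O.
Implicit hydrogens by atom environment:
  7 × C (aromatic): 1 H each → 7
  5 × C (aromatic): no H
  3 × C: 2 H each → 6
  2 × C: 1 H each → 2
  1 × Cl: no H
  1 × F: no H
  1 × O: 1 H
  Total hydrogens = 16.
Molecular formula: C17H16ClFO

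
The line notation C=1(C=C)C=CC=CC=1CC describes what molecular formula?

C10H12

Heavy atoms from the SMILES: 10 C.
Implicit hydrogens by atom environment:
  4 × C (aromatic): 1 H each → 4
  2 × C: 2 H each → 4
  2 × C (aromatic): no H
  1 × C: 3 H
  1 × C: 1 H
  Total hydrogens = 12.
Molecular formula: C10H12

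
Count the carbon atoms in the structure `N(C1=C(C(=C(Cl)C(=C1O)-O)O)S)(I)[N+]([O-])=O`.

6

The symbol for carbon appears 6 times in the SMILES. (Cl is a single chlorine, not C + l.)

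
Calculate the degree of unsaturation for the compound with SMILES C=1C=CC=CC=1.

4

Molecular formula from the SMILES: C6H6.
DoU = (2C + 2 + N − H − X)/2 = (2·6 + 2 + 0 − 6 − 0)/2 = 8/2 = 4.
(Structurally: 1 ring(s) + 3 π bond(s) = 4.)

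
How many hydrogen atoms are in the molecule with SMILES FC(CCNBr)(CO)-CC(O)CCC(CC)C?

25

Hydrogens are implicit in SMILES; fill each atom to its normal valence:
  7 × C: 2 H each → 14
  2 × C: 3 H each → 6
  2 × C: 1 H each → 2
  2 × O: 1 H each → 2
  1 × Br: no H
  1 × C: no H
  1 × F: no H
  1 × N: 1 H
  Total hydrogens = 25.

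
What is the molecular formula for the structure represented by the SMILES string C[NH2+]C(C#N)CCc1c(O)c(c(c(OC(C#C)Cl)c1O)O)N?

Heavy atoms from the SMILES: 14 C, 1 Cl, 3 N, 4 O.
Implicit hydrogens by atom environment:
  6 × C (aromatic): no H
  3 × C: 1 H each → 3
  3 × O: 1 H each → 3
  2 × C: 2 H each → 4
  2 × C: no H
  1 × C: 3 H
  1 × Cl: no H
  1 × N: 2 H
  1 × N (charge +1): 2 H
  1 × N: no H
  1 × O: no H
  Total hydrogens = 17.
Net charge +1.
Molecular formula: C14H17ClN3O4+

C14H17ClN3O4+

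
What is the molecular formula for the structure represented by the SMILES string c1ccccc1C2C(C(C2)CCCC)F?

C14H19F

Heavy atoms from the SMILES: 14 C, 1 F.
Implicit hydrogens by atom environment:
  5 × C (aromatic): 1 H each → 5
  4 × C: 2 H each → 8
  3 × C: 1 H each → 3
  1 × C: 3 H
  1 × C (aromatic): no H
  1 × F: no H
  Total hydrogens = 19.
Molecular formula: C14H19F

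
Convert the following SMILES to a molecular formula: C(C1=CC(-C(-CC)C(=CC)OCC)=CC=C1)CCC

Heavy atoms from the SMILES: 18 C, 1 O.
Implicit hydrogens by atom environment:
  5 × C: 2 H each → 10
  4 × C: 3 H each → 12
  4 × C (aromatic): 1 H each → 4
  2 × C: 1 H each → 2
  2 × C (aromatic): no H
  1 × C: no H
  1 × O: no H
  Total hydrogens = 28.
Molecular formula: C18H28O

C18H28O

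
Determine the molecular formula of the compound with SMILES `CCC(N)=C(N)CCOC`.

Heavy atoms from the SMILES: 7 C, 2 N, 1 O.
Implicit hydrogens by atom environment:
  3 × C: 2 H each → 6
  2 × C: 3 H each → 6
  2 × C: no H
  2 × N: 2 H each → 4
  1 × O: no H
  Total hydrogens = 16.
Molecular formula: C7H16N2O

C7H16N2O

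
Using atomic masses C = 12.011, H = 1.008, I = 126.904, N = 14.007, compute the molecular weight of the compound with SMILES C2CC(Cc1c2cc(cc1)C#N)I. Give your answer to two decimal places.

Molecular formula: C11H10IN.
M = 11×12.011 + 10×1.008 + 1×126.904 + 1×14.007 = 283.11 g/mol.

283.11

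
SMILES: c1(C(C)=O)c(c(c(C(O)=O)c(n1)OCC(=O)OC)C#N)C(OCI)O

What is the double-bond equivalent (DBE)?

9

Molecular formula from the SMILES: C14H13IN2O8.
DoU = (2C + 2 + N − H − X)/2 = (2·14 + 2 + 2 − 13 − 1)/2 = 18/2 = 9.
(Structurally: 1 ring(s) + 8 π bond(s) = 9.)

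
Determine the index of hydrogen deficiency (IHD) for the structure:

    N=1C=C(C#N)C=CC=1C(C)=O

Molecular formula from the SMILES: C8H6N2O.
DoU = (2C + 2 + N − H − X)/2 = (2·8 + 2 + 2 − 6 − 0)/2 = 14/2 = 7.
(Structurally: 1 ring(s) + 6 π bond(s) = 7.)

7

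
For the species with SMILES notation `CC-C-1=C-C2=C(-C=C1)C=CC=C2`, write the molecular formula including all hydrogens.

Heavy atoms from the SMILES: 12 C.
Implicit hydrogens by atom environment:
  7 × C (aromatic): 1 H each → 7
  3 × C (aromatic): no H
  1 × C: 3 H
  1 × C: 2 H
  Total hydrogens = 12.
Molecular formula: C12H12

C12H12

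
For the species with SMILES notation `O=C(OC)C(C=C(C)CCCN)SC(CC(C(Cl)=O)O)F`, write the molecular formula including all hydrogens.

C13H21ClFNO4S

Heavy atoms from the SMILES: 13 C, 1 Cl, 1 F, 1 N, 4 O, 1 S.
Implicit hydrogens by atom environment:
  4 × C: 2 H each → 8
  4 × C: 1 H each → 4
  3 × C: no H
  3 × O: no H
  2 × C: 3 H each → 6
  1 × Cl: no H
  1 × F: no H
  1 × N: 2 H
  1 × O: 1 H
  1 × S: no H
  Total hydrogens = 21.
Molecular formula: C13H21ClFNO4S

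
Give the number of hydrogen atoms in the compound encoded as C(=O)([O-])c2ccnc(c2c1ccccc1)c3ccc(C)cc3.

14

Hydrogens are implicit in SMILES; fill each atom to its normal valence:
  11 × C (aromatic): 1 H each → 11
  6 × C (aromatic): no H
  1 × C: 3 H
  1 × C: no H
  1 × N (aromatic): no H
  1 × O: no H
  1 × O (charge -1): no H
  Total hydrogens = 14.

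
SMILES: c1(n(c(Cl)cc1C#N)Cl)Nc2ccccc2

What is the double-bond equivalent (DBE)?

Molecular formula from the SMILES: C11H7Cl2N3.
DoU = (2C + 2 + N − H − X)/2 = (2·11 + 2 + 3 − 7 − 2)/2 = 18/2 = 9.
(Structurally: 2 ring(s) + 7 π bond(s) = 9.)

9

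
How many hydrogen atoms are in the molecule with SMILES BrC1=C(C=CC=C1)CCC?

11

Hydrogens are implicit in SMILES; fill each atom to its normal valence:
  4 × C (aromatic): 1 H each → 4
  2 × C: 2 H each → 4
  2 × C (aromatic): no H
  1 × Br: no H
  1 × C: 3 H
  Total hydrogens = 11.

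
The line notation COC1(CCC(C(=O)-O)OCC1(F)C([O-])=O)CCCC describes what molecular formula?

Heavy atoms from the SMILES: 13 C, 1 F, 6 O.
Implicit hydrogens by atom environment:
  6 × C: 2 H each → 12
  4 × C: no H
  4 × O: no H
  2 × C: 3 H each → 6
  1 × C: 1 H
  1 × F: no H
  1 × O: 1 H
  1 × O (charge -1): no H
  Total hydrogens = 20.
Net charge -1.
Molecular formula: C13H20FO6-

C13H20FO6-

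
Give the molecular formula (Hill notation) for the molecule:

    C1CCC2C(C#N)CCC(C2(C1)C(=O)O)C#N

Heavy atoms from the SMILES: 13 C, 2 N, 2 O.
Implicit hydrogens by atom environment:
  6 × C: 2 H each → 12
  4 × C: no H
  3 × C: 1 H each → 3
  2 × N: no H
  1 × O: 1 H
  1 × O: no H
  Total hydrogens = 16.
Molecular formula: C13H16N2O2

C13H16N2O2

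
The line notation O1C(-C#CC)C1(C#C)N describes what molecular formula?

C7H7NO

Heavy atoms from the SMILES: 7 C, 1 N, 1 O.
Implicit hydrogens by atom environment:
  4 × C: no H
  2 × C: 1 H each → 2
  1 × C: 3 H
  1 × N: 2 H
  1 × O: no H
  Total hydrogens = 7.
Molecular formula: C7H7NO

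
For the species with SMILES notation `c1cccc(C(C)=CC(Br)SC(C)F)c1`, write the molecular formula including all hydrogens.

C12H14BrFS

Heavy atoms from the SMILES: 1 Br, 12 C, 1 F, 1 S.
Implicit hydrogens by atom environment:
  5 × C (aromatic): 1 H each → 5
  3 × C: 1 H each → 3
  2 × C: 3 H each → 6
  1 × Br: no H
  1 × C: no H
  1 × C (aromatic): no H
  1 × F: no H
  1 × S: no H
  Total hydrogens = 14.
Molecular formula: C12H14BrFS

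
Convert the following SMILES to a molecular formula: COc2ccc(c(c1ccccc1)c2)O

C13H12O2

Heavy atoms from the SMILES: 13 C, 2 O.
Implicit hydrogens by atom environment:
  8 × C (aromatic): 1 H each → 8
  4 × C (aromatic): no H
  1 × C: 3 H
  1 × O: 1 H
  1 × O: no H
  Total hydrogens = 12.
Molecular formula: C13H12O2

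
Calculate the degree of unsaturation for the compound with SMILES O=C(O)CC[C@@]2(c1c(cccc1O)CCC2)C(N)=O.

Molecular formula from the SMILES: C14H17NO4.
DoU = (2C + 2 + N − H − X)/2 = (2·14 + 2 + 1 − 17 − 0)/2 = 14/2 = 7.
(Structurally: 2 ring(s) + 5 π bond(s) = 7.)

7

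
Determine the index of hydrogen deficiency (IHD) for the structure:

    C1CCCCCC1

Molecular formula from the SMILES: C7H14.
DoU = (2C + 2 + N − H − X)/2 = (2·7 + 2 + 0 − 14 − 0)/2 = 2/2 = 1.
(Structurally: 1 ring(s) + 0 π bond(s) = 1.)

1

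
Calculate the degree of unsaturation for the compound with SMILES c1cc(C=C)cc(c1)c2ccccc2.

Molecular formula from the SMILES: C14H12.
DoU = (2C + 2 + N − H − X)/2 = (2·14 + 2 + 0 − 12 − 0)/2 = 18/2 = 9.
(Structurally: 2 ring(s) + 7 π bond(s) = 9.)

9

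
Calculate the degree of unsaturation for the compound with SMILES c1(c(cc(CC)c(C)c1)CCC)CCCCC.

Molecular formula from the SMILES: C17H28.
DoU = (2C + 2 + N − H − X)/2 = (2·17 + 2 + 0 − 28 − 0)/2 = 8/2 = 4.
(Structurally: 1 ring(s) + 3 π bond(s) = 4.)

4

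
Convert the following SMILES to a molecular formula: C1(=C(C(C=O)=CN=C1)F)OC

C7H6FNO2

Heavy atoms from the SMILES: 7 C, 1 F, 1 N, 2 O.
Implicit hydrogens by atom environment:
  3 × C (aromatic): no H
  2 × C (aromatic): 1 H each → 2
  2 × O: no H
  1 × C: 3 H
  1 × C: 1 H
  1 × F: no H
  1 × N (aromatic): no H
  Total hydrogens = 6.
Molecular formula: C7H6FNO2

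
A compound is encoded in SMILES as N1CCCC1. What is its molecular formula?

Heavy atoms from the SMILES: 4 C, 1 N.
Implicit hydrogens by atom environment:
  4 × C: 2 H each → 8
  1 × N: 1 H
  Total hydrogens = 9.
Molecular formula: C4H9N

C4H9N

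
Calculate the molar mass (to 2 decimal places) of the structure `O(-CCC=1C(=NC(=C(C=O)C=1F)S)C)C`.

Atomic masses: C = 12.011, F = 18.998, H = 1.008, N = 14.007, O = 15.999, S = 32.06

Molecular formula: C10H12FNO2S.
M = 10×12.011 + 1×18.998 + 12×1.008 + 1×14.007 + 2×15.999 + 1×32.06 = 229.27 g/mol.

229.27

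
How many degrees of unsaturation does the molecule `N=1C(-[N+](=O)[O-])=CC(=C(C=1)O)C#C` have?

7

Molecular formula from the SMILES: C7H4N2O3.
DoU = (2C + 2 + N − H − X)/2 = (2·7 + 2 + 2 − 4 − 0)/2 = 14/2 = 7.
(Structurally: 1 ring(s) + 6 π bond(s) = 7.)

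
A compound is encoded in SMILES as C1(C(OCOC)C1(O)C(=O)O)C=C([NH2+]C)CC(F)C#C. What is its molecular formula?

Heavy atoms from the SMILES: 13 C, 1 F, 1 N, 5 O.
Implicit hydrogens by atom environment:
  5 × C: 1 H each → 5
  4 × C: no H
  3 × O: no H
  2 × C: 3 H each → 6
  2 × C: 2 H each → 4
  2 × O: 1 H each → 2
  1 × F: no H
  1 × N (charge +1): 2 H
  Total hydrogens = 19.
Net charge +1.
Molecular formula: C13H19FNO5+

C13H19FNO5+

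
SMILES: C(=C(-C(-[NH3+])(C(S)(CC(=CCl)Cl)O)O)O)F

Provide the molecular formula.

Heavy atoms from the SMILES: 7 C, 2 Cl, 1 F, 1 N, 3 O, 1 S.
Implicit hydrogens by atom environment:
  4 × C: no H
  3 × O: 1 H each → 3
  2 × C: 1 H each → 2
  2 × Cl: no H
  1 × C: 2 H
  1 × F: no H
  1 × N (charge +1): 3 H
  1 × S: 1 H
  Total hydrogens = 11.
Net charge +1.
Molecular formula: C7H11Cl2FNO3S+

C7H11Cl2FNO3S+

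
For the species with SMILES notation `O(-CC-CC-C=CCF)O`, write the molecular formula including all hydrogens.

Heavy atoms from the SMILES: 7 C, 1 F, 2 O.
Implicit hydrogens by atom environment:
  5 × C: 2 H each → 10
  2 × C: 1 H each → 2
  1 × F: no H
  1 × O: 1 H
  1 × O: no H
  Total hydrogens = 13.
Molecular formula: C7H13FO2

C7H13FO2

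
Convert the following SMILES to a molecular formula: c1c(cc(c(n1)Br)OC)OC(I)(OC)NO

C8H10BrIN2O4

Heavy atoms from the SMILES: 1 Br, 8 C, 1 I, 2 N, 4 O.
Implicit hydrogens by atom environment:
  3 × C (aromatic): no H
  3 × O: no H
  2 × C: 3 H each → 6
  2 × C (aromatic): 1 H each → 2
  1 × Br: no H
  1 × C: no H
  1 × I: no H
  1 × N: 1 H
  1 × N (aromatic): no H
  1 × O: 1 H
  Total hydrogens = 10.
Molecular formula: C8H10BrIN2O4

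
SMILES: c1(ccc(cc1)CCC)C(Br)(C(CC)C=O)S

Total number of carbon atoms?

The symbol for carbon appears 14 times in the SMILES. Lowercase c denotes aromatic carbon and counts toward C.

14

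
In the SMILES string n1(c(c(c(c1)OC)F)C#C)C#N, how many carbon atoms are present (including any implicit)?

The symbol for carbon appears 8 times in the SMILES. Lowercase c denotes aromatic carbon and counts toward C.

8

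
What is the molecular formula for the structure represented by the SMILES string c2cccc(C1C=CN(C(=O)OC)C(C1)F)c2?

Heavy atoms from the SMILES: 13 C, 1 F, 1 N, 2 O.
Implicit hydrogens by atom environment:
  5 × C (aromatic): 1 H each → 5
  4 × C: 1 H each → 4
  2 × O: no H
  1 × C: 3 H
  1 × C: 2 H
  1 × C: no H
  1 × C (aromatic): no H
  1 × F: no H
  1 × N: no H
  Total hydrogens = 14.
Molecular formula: C13H14FNO2

C13H14FNO2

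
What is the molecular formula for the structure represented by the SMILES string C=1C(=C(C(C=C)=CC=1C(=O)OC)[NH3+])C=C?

Heavy atoms from the SMILES: 12 C, 1 N, 2 O.
Implicit hydrogens by atom environment:
  4 × C (aromatic): no H
  2 × C: 2 H each → 4
  2 × C (aromatic): 1 H each → 2
  2 × C: 1 H each → 2
  2 × O: no H
  1 × C: 3 H
  1 × C: no H
  1 × N (charge +1): 3 H
  Total hydrogens = 14.
Net charge +1.
Molecular formula: C12H14NO2+

C12H14NO2+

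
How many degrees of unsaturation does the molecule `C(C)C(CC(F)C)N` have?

0

Molecular formula from the SMILES: C6H14FN.
DoU = (2C + 2 + N − H − X)/2 = (2·6 + 2 + 1 − 14 − 1)/2 = 0/2 = 0.
(Structurally: 0 ring(s) + 0 π bond(s) = 0.)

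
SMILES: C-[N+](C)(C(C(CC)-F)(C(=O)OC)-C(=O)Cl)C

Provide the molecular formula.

C10H18ClFNO3+

Heavy atoms from the SMILES: 10 C, 1 Cl, 1 F, 1 N, 3 O.
Implicit hydrogens by atom environment:
  5 × C: 3 H each → 15
  3 × C: no H
  3 × O: no H
  1 × C: 2 H
  1 × C: 1 H
  1 × Cl: no H
  1 × F: no H
  1 × N (charge +1): no H
  Total hydrogens = 18.
Net charge +1.
Molecular formula: C10H18ClFNO3+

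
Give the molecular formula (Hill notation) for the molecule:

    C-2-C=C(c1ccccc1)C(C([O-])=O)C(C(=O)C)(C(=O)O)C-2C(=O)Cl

Heavy atoms from the SMILES: 17 C, 1 Cl, 6 O.
Implicit hydrogens by atom environment:
  6 × C: no H
  5 × C (aromatic): 1 H each → 5
  4 × O: no H
  3 × C: 1 H each → 3
  1 × C: 3 H
  1 × C: 2 H
  1 × C (aromatic): no H
  1 × Cl: no H
  1 × O: 1 H
  1 × O (charge -1): no H
  Total hydrogens = 14.
Net charge -1.
Molecular formula: C17H14ClO6-

C17H14ClO6-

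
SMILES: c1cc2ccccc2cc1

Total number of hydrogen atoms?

8

Hydrogens are implicit in SMILES; fill each atom to its normal valence:
  8 × C (aromatic): 1 H each → 8
  2 × C (aromatic): no H
  Total hydrogens = 8.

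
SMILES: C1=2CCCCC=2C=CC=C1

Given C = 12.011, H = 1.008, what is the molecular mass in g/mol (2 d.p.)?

132.21

Molecular formula: C10H12.
M = 10×12.011 + 12×1.008 = 132.21 g/mol.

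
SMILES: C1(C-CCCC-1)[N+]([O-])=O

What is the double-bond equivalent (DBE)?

Molecular formula from the SMILES: C6H11NO2.
DoU = (2C + 2 + N − H − X)/2 = (2·6 + 2 + 1 − 11 − 0)/2 = 4/2 = 2.
(Structurally: 1 ring(s) + 1 π bond(s) = 2.)

2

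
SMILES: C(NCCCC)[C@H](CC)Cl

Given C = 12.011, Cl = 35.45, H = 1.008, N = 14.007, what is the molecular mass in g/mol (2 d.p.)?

Molecular formula: C8H18ClN.
M = 8×12.011 + 1×35.45 + 18×1.008 + 1×14.007 = 163.69 g/mol.

163.69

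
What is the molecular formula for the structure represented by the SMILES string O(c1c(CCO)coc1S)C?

C7H10O3S

Heavy atoms from the SMILES: 7 C, 3 O, 1 S.
Implicit hydrogens by atom environment:
  3 × C (aromatic): no H
  2 × C: 2 H each → 4
  1 × C: 3 H
  1 × C (aromatic): 1 H
  1 × O: 1 H
  1 × O (aromatic): no H
  1 × O: no H
  1 × S: 1 H
  Total hydrogens = 10.
Molecular formula: C7H10O3S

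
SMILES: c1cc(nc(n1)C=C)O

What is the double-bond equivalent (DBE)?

Molecular formula from the SMILES: C6H6N2O.
DoU = (2C + 2 + N − H − X)/2 = (2·6 + 2 + 2 − 6 − 0)/2 = 10/2 = 5.
(Structurally: 1 ring(s) + 4 π bond(s) = 5.)

5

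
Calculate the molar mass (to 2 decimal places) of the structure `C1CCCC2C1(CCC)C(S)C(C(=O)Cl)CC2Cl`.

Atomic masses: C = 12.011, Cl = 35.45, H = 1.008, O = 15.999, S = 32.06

309.29

Molecular formula: C14H22Cl2OS.
M = 14×12.011 + 2×35.45 + 22×1.008 + 1×15.999 + 1×32.06 = 309.29 g/mol.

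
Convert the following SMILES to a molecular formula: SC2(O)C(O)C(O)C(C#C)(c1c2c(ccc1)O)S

C12H12O4S2

Heavy atoms from the SMILES: 12 C, 4 O, 2 S.
Implicit hydrogens by atom environment:
  4 × O: 1 H each → 4
  3 × C (aromatic): 1 H each → 3
  3 × C: 1 H each → 3
  3 × C (aromatic): no H
  3 × C: no H
  2 × S: 1 H each → 2
  Total hydrogens = 12.
Molecular formula: C12H12O4S2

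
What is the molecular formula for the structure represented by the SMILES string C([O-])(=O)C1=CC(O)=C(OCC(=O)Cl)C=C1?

Heavy atoms from the SMILES: 9 C, 1 Cl, 5 O.
Implicit hydrogens by atom environment:
  3 × C (aromatic): 1 H each → 3
  3 × C (aromatic): no H
  3 × O: no H
  2 × C: no H
  1 × C: 2 H
  1 × Cl: no H
  1 × O: 1 H
  1 × O (charge -1): no H
  Total hydrogens = 6.
Net charge -1.
Molecular formula: C9H6ClO5-

C9H6ClO5-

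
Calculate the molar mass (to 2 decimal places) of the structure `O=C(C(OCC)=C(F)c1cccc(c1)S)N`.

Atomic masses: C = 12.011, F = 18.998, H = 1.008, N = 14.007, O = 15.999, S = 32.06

Molecular formula: C11H12FNO2S.
M = 11×12.011 + 1×18.998 + 12×1.008 + 1×14.007 + 2×15.999 + 1×32.06 = 241.28 g/mol.

241.28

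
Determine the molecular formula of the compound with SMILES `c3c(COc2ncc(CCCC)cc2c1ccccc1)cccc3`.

Heavy atoms from the SMILES: 22 C, 1 N, 1 O.
Implicit hydrogens by atom environment:
  12 × C (aromatic): 1 H each → 12
  5 × C (aromatic): no H
  4 × C: 2 H each → 8
  1 × C: 3 H
  1 × N (aromatic): no H
  1 × O: no H
  Total hydrogens = 23.
Molecular formula: C22H23NO

C22H23NO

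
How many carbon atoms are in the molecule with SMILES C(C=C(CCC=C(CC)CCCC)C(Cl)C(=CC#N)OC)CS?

The symbol for carbon appears 19 times in the SMILES. (Cl is a single chlorine, not C + l.)

19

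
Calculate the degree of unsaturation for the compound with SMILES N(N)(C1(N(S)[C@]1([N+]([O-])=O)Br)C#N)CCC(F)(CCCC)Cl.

Molecular formula from the SMILES: C10H16BrClFN5O2S.
DoU = (2C + 2 + N − H − X)/2 = (2·10 + 2 + 5 − 16 − 3)/2 = 8/2 = 4.
(Structurally: 1 ring(s) + 3 π bond(s) = 4.)

4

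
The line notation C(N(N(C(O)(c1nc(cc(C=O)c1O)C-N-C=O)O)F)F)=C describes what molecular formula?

C11H12F2N4O5

Heavy atoms from the SMILES: 11 C, 2 F, 4 N, 5 O.
Implicit hydrogens by atom environment:
  4 × C (aromatic): no H
  3 × C: 1 H each → 3
  3 × O: 1 H each → 3
  2 × C: 2 H each → 4
  2 × F: no H
  2 × N: no H
  2 × O: no H
  1 × C (aromatic): 1 H
  1 × C: no H
  1 × N: 1 H
  1 × N (aromatic): no H
  Total hydrogens = 12.
Molecular formula: C11H12F2N4O5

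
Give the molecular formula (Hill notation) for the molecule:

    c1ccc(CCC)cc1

C9H12

Heavy atoms from the SMILES: 9 C.
Implicit hydrogens by atom environment:
  5 × C (aromatic): 1 H each → 5
  2 × C: 2 H each → 4
  1 × C: 3 H
  1 × C (aromatic): no H
  Total hydrogens = 12.
Molecular formula: C9H12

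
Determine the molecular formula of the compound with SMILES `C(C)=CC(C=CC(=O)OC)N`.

Heavy atoms from the SMILES: 8 C, 1 N, 2 O.
Implicit hydrogens by atom environment:
  5 × C: 1 H each → 5
  2 × C: 3 H each → 6
  2 × O: no H
  1 × C: no H
  1 × N: 2 H
  Total hydrogens = 13.
Molecular formula: C8H13NO2

C8H13NO2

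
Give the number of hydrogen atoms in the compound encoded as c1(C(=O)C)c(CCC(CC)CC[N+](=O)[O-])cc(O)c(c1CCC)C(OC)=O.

Hydrogens are implicit in SMILES; fill each atom to its normal valence:
  7 × C: 2 H each → 14
  5 × C (aromatic): no H
  4 × C: 3 H each → 12
  4 × O: no H
  2 × C: no H
  1 × C (aromatic): 1 H
  1 × C: 1 H
  1 × N (charge +1): no H
  1 × O: 1 H
  1 × O (charge -1): no H
  Total hydrogens = 29.

29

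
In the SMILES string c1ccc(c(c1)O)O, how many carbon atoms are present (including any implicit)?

6

The symbol for carbon appears 6 times in the SMILES. Lowercase c denotes aromatic carbon and counts toward C.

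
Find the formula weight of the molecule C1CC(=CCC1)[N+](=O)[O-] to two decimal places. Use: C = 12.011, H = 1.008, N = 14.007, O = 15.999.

127.14

Molecular formula: C6H9NO2.
M = 6×12.011 + 9×1.008 + 1×14.007 + 2×15.999 = 127.14 g/mol.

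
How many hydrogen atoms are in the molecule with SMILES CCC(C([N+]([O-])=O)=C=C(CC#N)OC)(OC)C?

Hydrogens are implicit in SMILES; fill each atom to its normal valence:
  5 × C: no H
  4 × C: 3 H each → 12
  3 × O: no H
  2 × C: 2 H each → 4
  1 × N (charge +1): no H
  1 × N: no H
  1 × O (charge -1): no H
  Total hydrogens = 16.

16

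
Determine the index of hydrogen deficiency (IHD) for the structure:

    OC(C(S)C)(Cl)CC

Molecular formula from the SMILES: C5H11ClOS.
DoU = (2C + 2 + N − H − X)/2 = (2·5 + 2 + 0 − 11 − 1)/2 = 0/2 = 0.
(Structurally: 0 ring(s) + 0 π bond(s) = 0.)

0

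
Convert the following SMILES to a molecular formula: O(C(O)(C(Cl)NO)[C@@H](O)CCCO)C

Heavy atoms from the SMILES: 7 C, 1 Cl, 1 N, 5 O.
Implicit hydrogens by atom environment:
  4 × O: 1 H each → 4
  3 × C: 2 H each → 6
  2 × C: 1 H each → 2
  1 × C: 3 H
  1 × C: no H
  1 × Cl: no H
  1 × N: 1 H
  1 × O: no H
  Total hydrogens = 16.
Molecular formula: C7H16ClNO5

C7H16ClNO5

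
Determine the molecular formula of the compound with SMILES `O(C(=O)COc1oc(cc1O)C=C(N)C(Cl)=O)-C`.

C10H10ClNO6

Heavy atoms from the SMILES: 10 C, 1 Cl, 1 N, 6 O.
Implicit hydrogens by atom environment:
  4 × O: no H
  3 × C (aromatic): no H
  3 × C: no H
  1 × C: 3 H
  1 × C: 2 H
  1 × C (aromatic): 1 H
  1 × C: 1 H
  1 × Cl: no H
  1 × N: 2 H
  1 × O: 1 H
  1 × O (aromatic): no H
  Total hydrogens = 10.
Molecular formula: C10H10ClNO6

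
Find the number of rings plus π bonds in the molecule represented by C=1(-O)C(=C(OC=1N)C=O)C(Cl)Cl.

Molecular formula from the SMILES: C6H5Cl2NO3.
DoU = (2C + 2 + N − H − X)/2 = (2·6 + 2 + 1 − 5 − 2)/2 = 8/2 = 4.
(Structurally: 1 ring(s) + 3 π bond(s) = 4.)

4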